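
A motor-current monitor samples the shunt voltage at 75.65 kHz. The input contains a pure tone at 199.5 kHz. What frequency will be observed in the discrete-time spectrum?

27.45 kHz

199.5 kHz mod fs = 48.2 kHz.
48.2 kHz > fs/2 = 37.825 kHz, folds to fs − 48.2 kHz = 27.45 kHz.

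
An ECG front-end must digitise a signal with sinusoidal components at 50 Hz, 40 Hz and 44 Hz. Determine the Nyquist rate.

100 Hz

Highest-frequency component: 50 Hz.
Nyquist rate = 2 × 50 Hz = 100 Hz.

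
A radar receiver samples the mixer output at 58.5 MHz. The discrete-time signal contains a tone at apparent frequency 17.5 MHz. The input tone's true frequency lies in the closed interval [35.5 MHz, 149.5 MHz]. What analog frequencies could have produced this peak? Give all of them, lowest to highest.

Frequencies that alias to 17.5 MHz are k·fs ± 17.5 MHz for integer k ≥ 0.
k=0: 17.5 MHz.
k=1: 41 MHz, 76 MHz.
k=2: 99.5 MHz, 134.5 MHz.
k=3: 158 MHz, 193 MHz.
Within [35.5 MHz, 149.5 MHz]: 41 MHz, 76 MHz, 99.5 MHz, 134.5 MHz.

41 MHz, 76 MHz, 99.5 MHz, 134.5 MHz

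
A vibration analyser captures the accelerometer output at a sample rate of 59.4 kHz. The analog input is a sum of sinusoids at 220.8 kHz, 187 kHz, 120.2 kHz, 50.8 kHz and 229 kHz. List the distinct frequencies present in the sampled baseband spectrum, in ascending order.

fs/2 = 29.7 kHz.
220.8 kHz mod fs = 42.6 kHz.
42.6 kHz > fs/2 = 29.7 kHz, folds to fs − 42.6 kHz = 16.8 kHz.
187 kHz mod fs = 8.8 kHz.
8.8 kHz ≤ fs/2 = 29.7 kHz, appears at 8.8 kHz.
120.2 kHz mod fs = 1.4 kHz.
1.4 kHz ≤ fs/2 = 29.7 kHz, appears at 1.4 kHz.
50.8 kHz > fs/2 = 29.7 kHz, folds to fs − 50.8 kHz = 8.6 kHz.
229 kHz mod fs = 50.8 kHz.
50.8 kHz > fs/2 = 29.7 kHz, folds to fs − 50.8 kHz = 8.6 kHz.
Distinct values: {1.4 kHz, 8.6 kHz, 8.8 kHz, 16.8 kHz}.

1.4 kHz, 8.6 kHz, 8.8 kHz, 16.8 kHz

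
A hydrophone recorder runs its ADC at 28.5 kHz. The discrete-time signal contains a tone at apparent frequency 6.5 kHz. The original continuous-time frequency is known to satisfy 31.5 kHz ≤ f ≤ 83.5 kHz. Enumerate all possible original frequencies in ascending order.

Frequencies that alias to 6.5 kHz are k·fs ± 6.5 kHz for integer k ≥ 0.
k=0: 6.5 kHz.
k=1: 22 kHz, 35 kHz.
k=2: 50.5 kHz, 63.5 kHz.
k=3: 79 kHz, 92 kHz.
k=4: 107.5 kHz, 120.5 kHz.
Within [31.5 kHz, 83.5 kHz]: 35 kHz, 50.5 kHz, 63.5 kHz, 79 kHz.

35 kHz, 50.5 kHz, 63.5 kHz, 79 kHz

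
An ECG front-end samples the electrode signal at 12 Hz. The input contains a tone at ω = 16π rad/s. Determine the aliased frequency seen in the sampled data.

ω = 16π rad/s → f = ω/(2π) = 8 Hz.
8 Hz > fs/2 = 6 Hz, folds to fs − 8 Hz = 4 Hz.

4 Hz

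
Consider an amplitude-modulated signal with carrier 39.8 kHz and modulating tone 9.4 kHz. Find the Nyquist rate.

AM sidebands sit at fc ± fm = 30.4 kHz and 49.2 kHz.
Highest-frequency component: 49.2 kHz.
Nyquist rate = 2 × 49.2 kHz = 98.4 kHz.

98.4 kHz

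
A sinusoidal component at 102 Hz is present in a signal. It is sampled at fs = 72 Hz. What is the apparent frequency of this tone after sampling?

30 Hz

102 Hz mod fs = 30 Hz.
30 Hz ≤ fs/2 = 36 Hz, appears at 30 Hz.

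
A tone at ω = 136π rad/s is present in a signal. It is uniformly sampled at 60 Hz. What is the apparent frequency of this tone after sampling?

ω = 136π rad/s → f = ω/(2π) = 68 Hz.
68 Hz mod fs = 8 Hz.
8 Hz ≤ fs/2 = 30 Hz, appears at 8 Hz.

8 Hz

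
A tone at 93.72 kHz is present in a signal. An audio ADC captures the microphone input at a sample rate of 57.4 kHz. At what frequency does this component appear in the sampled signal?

93.72 kHz mod fs = 36.32 kHz.
36.32 kHz > fs/2 = 28.7 kHz, folds to fs − 36.32 kHz = 21.08 kHz.

21.08 kHz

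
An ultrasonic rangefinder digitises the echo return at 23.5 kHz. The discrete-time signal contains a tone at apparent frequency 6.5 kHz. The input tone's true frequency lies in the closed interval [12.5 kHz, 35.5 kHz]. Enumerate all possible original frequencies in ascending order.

17 kHz, 30 kHz

Frequencies that alias to 6.5 kHz are k·fs ± 6.5 kHz for integer k ≥ 0.
k=0: 6.5 kHz.
k=1: 17 kHz, 30 kHz.
k=2: 40.5 kHz, 53.5 kHz.
Within [12.5 kHz, 35.5 kHz]: 17 kHz, 30 kHz.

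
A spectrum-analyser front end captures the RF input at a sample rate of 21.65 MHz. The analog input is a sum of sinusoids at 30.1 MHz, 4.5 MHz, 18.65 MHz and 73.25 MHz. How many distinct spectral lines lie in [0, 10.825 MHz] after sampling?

4

fs/2 = 10.825 MHz.
30.1 MHz mod fs = 8.45 MHz.
8.45 MHz ≤ fs/2 = 10.825 MHz, appears at 8.45 MHz.
4.5 MHz ≤ fs/2 = 10.825 MHz, passes unchanged.
18.65 MHz > fs/2 = 10.825 MHz, folds to fs − 18.65 MHz = 3 MHz.
73.25 MHz mod fs = 8.3 MHz.
8.3 MHz ≤ fs/2 = 10.825 MHz, appears at 8.3 MHz.
Distinct values: {3 MHz, 4.5 MHz, 8.3 MHz, 8.45 MHz} → 4.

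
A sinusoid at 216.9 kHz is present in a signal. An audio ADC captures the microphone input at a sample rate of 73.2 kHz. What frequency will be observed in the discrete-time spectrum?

216.9 kHz mod fs = 70.5 kHz.
70.5 kHz > fs/2 = 36.6 kHz, folds to fs − 70.5 kHz = 2.7 kHz.

2.7 kHz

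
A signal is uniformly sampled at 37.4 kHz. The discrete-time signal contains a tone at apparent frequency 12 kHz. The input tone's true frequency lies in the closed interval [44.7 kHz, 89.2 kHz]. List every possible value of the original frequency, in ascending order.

Frequencies that alias to 12 kHz are k·fs ± 12 kHz for integer k ≥ 0.
k=0: 12 kHz.
k=1: 25.4 kHz, 49.4 kHz.
k=2: 62.8 kHz, 86.8 kHz.
k=3: 100.2 kHz, 124.2 kHz.
Within [44.7 kHz, 89.2 kHz]: 49.4 kHz, 62.8 kHz, 86.8 kHz.

49.4 kHz, 62.8 kHz, 86.8 kHz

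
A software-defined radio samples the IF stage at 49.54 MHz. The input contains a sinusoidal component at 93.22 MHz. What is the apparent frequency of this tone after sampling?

5.86 MHz

93.22 MHz mod fs = 43.68 MHz.
43.68 MHz > fs/2 = 24.77 MHz, folds to fs − 43.68 MHz = 5.86 MHz.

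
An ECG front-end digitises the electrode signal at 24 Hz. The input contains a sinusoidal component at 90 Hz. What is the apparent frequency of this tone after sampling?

90 Hz mod fs = 18 Hz.
18 Hz > fs/2 = 12 Hz, folds to fs − 18 Hz = 6 Hz.

6 Hz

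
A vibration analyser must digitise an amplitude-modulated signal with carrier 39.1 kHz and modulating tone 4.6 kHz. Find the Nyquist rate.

87.4 kHz

AM sidebands sit at fc ± fm = 34.5 kHz and 43.7 kHz.
Highest-frequency component: 43.7 kHz.
Nyquist rate = 2 × 43.7 kHz = 87.4 kHz.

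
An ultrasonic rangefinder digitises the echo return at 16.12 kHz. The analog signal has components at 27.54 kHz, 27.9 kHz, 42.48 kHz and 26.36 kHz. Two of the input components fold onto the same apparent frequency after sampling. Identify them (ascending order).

fs/2 = 8.06 kHz.
27.54 kHz mod fs = 11.42 kHz.
11.42 kHz > fs/2 = 8.06 kHz, folds to fs − 11.42 kHz = 4.7 kHz.
27.9 kHz mod fs = 11.78 kHz.
11.78 kHz > fs/2 = 8.06 kHz, folds to fs − 11.78 kHz = 4.34 kHz.
42.48 kHz mod fs = 10.24 kHz.
10.24 kHz > fs/2 = 8.06 kHz, folds to fs − 10.24 kHz = 5.88 kHz.
26.36 kHz mod fs = 10.24 kHz.
10.24 kHz > fs/2 = 8.06 kHz, folds to fs − 10.24 kHz = 5.88 kHz.
26.36 kHz and 42.48 kHz both map to 5.88 kHz.

26.36 kHz, 42.48 kHz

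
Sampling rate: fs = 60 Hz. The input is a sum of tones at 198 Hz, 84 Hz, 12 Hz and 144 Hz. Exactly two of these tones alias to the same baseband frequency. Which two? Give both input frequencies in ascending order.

fs/2 = 30 Hz.
198 Hz mod fs = 18 Hz.
18 Hz ≤ fs/2 = 30 Hz, appears at 18 Hz.
84 Hz mod fs = 24 Hz.
24 Hz ≤ fs/2 = 30 Hz, appears at 24 Hz.
12 Hz ≤ fs/2 = 30 Hz, passes unchanged.
144 Hz mod fs = 24 Hz.
24 Hz ≤ fs/2 = 30 Hz, appears at 24 Hz.
84 Hz and 144 Hz both map to 24 Hz.

84 Hz, 144 Hz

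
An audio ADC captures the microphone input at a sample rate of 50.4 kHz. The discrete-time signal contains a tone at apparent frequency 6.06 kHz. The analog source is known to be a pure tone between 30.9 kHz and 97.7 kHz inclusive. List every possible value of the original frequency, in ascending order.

Frequencies that alias to 6.06 kHz are k·fs ± 6.06 kHz for integer k ≥ 0.
k=0: 6.06 kHz.
k=1: 44.34 kHz, 56.46 kHz.
k=2: 94.74 kHz, 106.86 kHz.
k=3: 145.14 kHz, 157.26 kHz.
Within [30.9 kHz, 97.7 kHz]: 44.34 kHz, 56.46 kHz, 94.74 kHz.

44.34 kHz, 56.46 kHz, 94.74 kHz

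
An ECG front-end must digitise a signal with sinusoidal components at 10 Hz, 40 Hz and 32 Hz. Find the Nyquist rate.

80 Hz

Highest-frequency component: 40 Hz.
Nyquist rate = 2 × 40 Hz = 80 Hz.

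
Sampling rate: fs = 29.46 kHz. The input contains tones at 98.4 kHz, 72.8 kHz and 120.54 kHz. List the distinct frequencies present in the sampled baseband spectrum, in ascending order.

2.7 kHz, 10.02 kHz, 13.88 kHz

fs/2 = 14.73 kHz.
98.4 kHz mod fs = 10.02 kHz.
10.02 kHz ≤ fs/2 = 14.73 kHz, appears at 10.02 kHz.
72.8 kHz mod fs = 13.88 kHz.
13.88 kHz ≤ fs/2 = 14.73 kHz, appears at 13.88 kHz.
120.54 kHz mod fs = 2.7 kHz.
2.7 kHz ≤ fs/2 = 14.73 kHz, appears at 2.7 kHz.
Distinct values: {2.7 kHz, 10.02 kHz, 13.88 kHz}.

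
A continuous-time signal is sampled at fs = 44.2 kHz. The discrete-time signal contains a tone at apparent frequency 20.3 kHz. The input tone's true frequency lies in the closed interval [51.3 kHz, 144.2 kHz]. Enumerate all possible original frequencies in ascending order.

Frequencies that alias to 20.3 kHz are k·fs ± 20.3 kHz for integer k ≥ 0.
k=0: 20.3 kHz.
k=1: 23.9 kHz, 64.5 kHz.
k=2: 68.1 kHz, 108.7 kHz.
k=3: 112.3 kHz, 152.9 kHz.
k=4: 156.5 kHz, 197.1 kHz.
Within [51.3 kHz, 144.2 kHz]: 64.5 kHz, 68.1 kHz, 108.7 kHz, 112.3 kHz.

64.5 kHz, 68.1 kHz, 108.7 kHz, 112.3 kHz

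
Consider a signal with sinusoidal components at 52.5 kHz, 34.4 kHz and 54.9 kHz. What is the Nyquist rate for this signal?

109.8 kHz

Highest-frequency component: 54.9 kHz.
Nyquist rate = 2 × 54.9 kHz = 109.8 kHz.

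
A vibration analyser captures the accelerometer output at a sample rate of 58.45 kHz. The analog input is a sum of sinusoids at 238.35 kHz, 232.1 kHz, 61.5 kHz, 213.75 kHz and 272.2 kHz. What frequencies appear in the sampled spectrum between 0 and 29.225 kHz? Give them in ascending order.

1.7 kHz, 3.05 kHz, 4.55 kHz, 20.05 kHz

fs/2 = 29.225 kHz.
238.35 kHz mod fs = 4.55 kHz.
4.55 kHz ≤ fs/2 = 29.225 kHz, appears at 4.55 kHz.
232.1 kHz mod fs = 56.75 kHz.
56.75 kHz > fs/2 = 29.225 kHz, folds to fs − 56.75 kHz = 1.7 kHz.
61.5 kHz mod fs = 3.05 kHz.
3.05 kHz ≤ fs/2 = 29.225 kHz, appears at 3.05 kHz.
213.75 kHz mod fs = 38.4 kHz.
38.4 kHz > fs/2 = 29.225 kHz, folds to fs − 38.4 kHz = 20.05 kHz.
272.2 kHz mod fs = 38.4 kHz.
38.4 kHz > fs/2 = 29.225 kHz, folds to fs − 38.4 kHz = 20.05 kHz.
Distinct values: {1.7 kHz, 3.05 kHz, 4.55 kHz, 20.05 kHz}.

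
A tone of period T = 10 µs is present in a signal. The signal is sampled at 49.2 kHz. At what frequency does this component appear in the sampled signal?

1.6 kHz

T = 10 µs → f = 1/T = 100 kHz.
100 kHz mod fs = 1.6 kHz.
1.6 kHz ≤ fs/2 = 24.6 kHz, appears at 1.6 kHz.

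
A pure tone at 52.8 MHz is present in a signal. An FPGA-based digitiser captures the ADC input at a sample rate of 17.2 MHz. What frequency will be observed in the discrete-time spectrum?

52.8 MHz mod fs = 1.2 MHz.
1.2 MHz ≤ fs/2 = 8.6 MHz, appears at 1.2 MHz.

1.2 MHz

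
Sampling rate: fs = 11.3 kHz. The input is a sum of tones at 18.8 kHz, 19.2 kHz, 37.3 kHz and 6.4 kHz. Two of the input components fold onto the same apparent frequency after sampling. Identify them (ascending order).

fs/2 = 5.65 kHz.
18.8 kHz mod fs = 7.5 kHz.
7.5 kHz > fs/2 = 5.65 kHz, folds to fs − 7.5 kHz = 3.8 kHz.
19.2 kHz mod fs = 7.9 kHz.
7.9 kHz > fs/2 = 5.65 kHz, folds to fs − 7.9 kHz = 3.4 kHz.
37.3 kHz mod fs = 3.4 kHz.
3.4 kHz ≤ fs/2 = 5.65 kHz, appears at 3.4 kHz.
6.4 kHz > fs/2 = 5.65 kHz, folds to fs − 6.4 kHz = 4.9 kHz.
19.2 kHz and 37.3 kHz both map to 3.4 kHz.

19.2 kHz, 37.3 kHz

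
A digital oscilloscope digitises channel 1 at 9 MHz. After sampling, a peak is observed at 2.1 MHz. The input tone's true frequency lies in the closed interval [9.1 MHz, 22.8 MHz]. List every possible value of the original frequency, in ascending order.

11.1 MHz, 15.9 MHz, 20.1 MHz

Frequencies that alias to 2.1 MHz are k·fs ± 2.1 MHz for integer k ≥ 0.
k=0: 2.1 MHz.
k=1: 6.9 MHz, 11.1 MHz.
k=2: 15.9 MHz, 20.1 MHz.
k=3: 24.9 MHz, 29.1 MHz.
Within [9.1 MHz, 22.8 MHz]: 11.1 MHz, 15.9 MHz, 20.1 MHz.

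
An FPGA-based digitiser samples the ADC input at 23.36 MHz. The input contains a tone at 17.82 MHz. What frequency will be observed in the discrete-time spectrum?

17.82 MHz > fs/2 = 11.68 MHz, folds to fs − 17.82 MHz = 5.54 MHz.

5.54 MHz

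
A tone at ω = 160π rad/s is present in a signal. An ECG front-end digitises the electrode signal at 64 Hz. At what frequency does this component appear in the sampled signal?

16 Hz

ω = 160π rad/s → f = ω/(2π) = 80 Hz.
80 Hz mod fs = 16 Hz.
16 Hz ≤ fs/2 = 32 Hz, appears at 16 Hz.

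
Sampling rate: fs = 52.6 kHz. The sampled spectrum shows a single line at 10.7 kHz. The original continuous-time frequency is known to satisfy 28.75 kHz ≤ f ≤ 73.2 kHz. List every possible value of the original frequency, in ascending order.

Frequencies that alias to 10.7 kHz are k·fs ± 10.7 kHz for integer k ≥ 0.
k=0: 10.7 kHz.
k=1: 41.9 kHz, 63.3 kHz.
k=2: 94.5 kHz, 115.9 kHz.
Within [28.75 kHz, 73.2 kHz]: 41.9 kHz, 63.3 kHz.

41.9 kHz, 63.3 kHz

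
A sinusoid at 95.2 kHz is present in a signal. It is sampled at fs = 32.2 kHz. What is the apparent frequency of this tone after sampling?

95.2 kHz mod fs = 30.8 kHz.
30.8 kHz > fs/2 = 16.1 kHz, folds to fs − 30.8 kHz = 1.4 kHz.

1.4 kHz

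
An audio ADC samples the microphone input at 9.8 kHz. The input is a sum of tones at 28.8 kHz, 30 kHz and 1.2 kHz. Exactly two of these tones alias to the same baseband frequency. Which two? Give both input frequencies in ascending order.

28.8 kHz, 30 kHz

fs/2 = 4.9 kHz.
28.8 kHz mod fs = 9.2 kHz.
9.2 kHz > fs/2 = 4.9 kHz, folds to fs − 9.2 kHz = 0.6 kHz.
30 kHz mod fs = 0.6 kHz.
0.6 kHz ≤ fs/2 = 4.9 kHz, appears at 0.6 kHz.
1.2 kHz ≤ fs/2 = 4.9 kHz, passes unchanged.
28.8 kHz and 30 kHz both map to 0.6 kHz.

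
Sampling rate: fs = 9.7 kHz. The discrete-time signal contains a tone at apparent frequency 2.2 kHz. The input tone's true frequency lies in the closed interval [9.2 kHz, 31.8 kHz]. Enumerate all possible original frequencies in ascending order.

11.9 kHz, 17.2 kHz, 21.6 kHz, 26.9 kHz, 31.3 kHz

Frequencies that alias to 2.2 kHz are k·fs ± 2.2 kHz for integer k ≥ 0.
k=0: 2.2 kHz.
k=1: 7.5 kHz, 11.9 kHz.
k=2: 17.2 kHz, 21.6 kHz.
k=3: 26.9 kHz, 31.3 kHz.
k=4: 36.6 kHz, 41 kHz.
Within [9.2 kHz, 31.8 kHz]: 11.9 kHz, 17.2 kHz, 21.6 kHz, 26.9 kHz, 31.3 kHz.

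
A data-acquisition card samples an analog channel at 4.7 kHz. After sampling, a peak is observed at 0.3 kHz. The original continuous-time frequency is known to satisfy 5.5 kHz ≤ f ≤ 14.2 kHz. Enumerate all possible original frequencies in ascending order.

Frequencies that alias to 0.3 kHz are k·fs ± 0.3 kHz for integer k ≥ 0.
k=0: 0.3 kHz.
k=1: 4.4 kHz, 5 kHz.
k=2: 9.1 kHz, 9.7 kHz.
k=3: 13.8 kHz, 14.4 kHz.
k=4: 18.5 kHz, 19.1 kHz.
Within [5.5 kHz, 14.2 kHz]: 9.1 kHz, 9.7 kHz, 13.8 kHz.

9.1 kHz, 9.7 kHz, 13.8 kHz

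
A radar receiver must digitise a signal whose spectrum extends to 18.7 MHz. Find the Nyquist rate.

Nyquist rate = 2 × 18.7 MHz = 37.4 MHz.

37.4 MHz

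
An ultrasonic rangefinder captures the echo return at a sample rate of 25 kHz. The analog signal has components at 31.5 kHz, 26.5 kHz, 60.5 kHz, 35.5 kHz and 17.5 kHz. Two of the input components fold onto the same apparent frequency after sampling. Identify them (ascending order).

fs/2 = 12.5 kHz.
31.5 kHz mod fs = 6.5 kHz.
6.5 kHz ≤ fs/2 = 12.5 kHz, appears at 6.5 kHz.
26.5 kHz mod fs = 1.5 kHz.
1.5 kHz ≤ fs/2 = 12.5 kHz, appears at 1.5 kHz.
60.5 kHz mod fs = 10.5 kHz.
10.5 kHz ≤ fs/2 = 12.5 kHz, appears at 10.5 kHz.
35.5 kHz mod fs = 10.5 kHz.
10.5 kHz ≤ fs/2 = 12.5 kHz, appears at 10.5 kHz.
17.5 kHz > fs/2 = 12.5 kHz, folds to fs − 17.5 kHz = 7.5 kHz.
35.5 kHz and 60.5 kHz both map to 10.5 kHz.

35.5 kHz, 60.5 kHz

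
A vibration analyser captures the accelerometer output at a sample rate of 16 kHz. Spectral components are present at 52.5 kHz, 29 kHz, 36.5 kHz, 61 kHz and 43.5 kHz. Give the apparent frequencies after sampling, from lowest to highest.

3 kHz, 4.5 kHz

fs/2 = 8 kHz.
52.5 kHz mod fs = 4.5 kHz.
4.5 kHz ≤ fs/2 = 8 kHz, appears at 4.5 kHz.
29 kHz mod fs = 13 kHz.
13 kHz > fs/2 = 8 kHz, folds to fs − 13 kHz = 3 kHz.
36.5 kHz mod fs = 4.5 kHz.
4.5 kHz ≤ fs/2 = 8 kHz, appears at 4.5 kHz.
61 kHz mod fs = 13 kHz.
13 kHz > fs/2 = 8 kHz, folds to fs − 13 kHz = 3 kHz.
43.5 kHz mod fs = 11.5 kHz.
11.5 kHz > fs/2 = 8 kHz, folds to fs − 11.5 kHz = 4.5 kHz.
Distinct values: {3 kHz, 4.5 kHz}.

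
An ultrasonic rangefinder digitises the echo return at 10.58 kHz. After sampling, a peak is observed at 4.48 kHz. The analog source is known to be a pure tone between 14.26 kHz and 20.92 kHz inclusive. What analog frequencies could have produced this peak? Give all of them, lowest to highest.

Frequencies that alias to 4.48 kHz are k·fs ± 4.48 kHz for integer k ≥ 0.
k=0: 4.48 kHz.
k=1: 6.1 kHz, 15.06 kHz.
k=2: 16.68 kHz, 25.64 kHz.
k=3: 27.26 kHz, 36.22 kHz.
Within [14.26 kHz, 20.92 kHz]: 15.06 kHz, 16.68 kHz.

15.06 kHz, 16.68 kHz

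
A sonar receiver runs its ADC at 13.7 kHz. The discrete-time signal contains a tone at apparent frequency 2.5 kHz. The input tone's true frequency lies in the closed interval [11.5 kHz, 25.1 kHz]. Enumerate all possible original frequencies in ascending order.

Frequencies that alias to 2.5 kHz are k·fs ± 2.5 kHz for integer k ≥ 0.
k=0: 2.5 kHz.
k=1: 11.2 kHz, 16.2 kHz.
k=2: 24.9 kHz, 29.9 kHz.
k=3: 38.6 kHz, 43.6 kHz.
Within [11.5 kHz, 25.1 kHz]: 16.2 kHz, 24.9 kHz.

16.2 kHz, 24.9 kHz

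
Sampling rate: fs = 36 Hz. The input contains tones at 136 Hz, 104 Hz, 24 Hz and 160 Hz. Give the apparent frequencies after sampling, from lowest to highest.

fs/2 = 18 Hz.
136 Hz mod fs = 28 Hz.
28 Hz > fs/2 = 18 Hz, folds to fs − 28 Hz = 8 Hz.
104 Hz mod fs = 32 Hz.
32 Hz > fs/2 = 18 Hz, folds to fs − 32 Hz = 4 Hz.
24 Hz > fs/2 = 18 Hz, folds to fs − 24 Hz = 12 Hz.
160 Hz mod fs = 16 Hz.
16 Hz ≤ fs/2 = 18 Hz, appears at 16 Hz.
Distinct values: {4 Hz, 8 Hz, 12 Hz, 16 Hz}.

4 Hz, 8 Hz, 12 Hz, 16 Hz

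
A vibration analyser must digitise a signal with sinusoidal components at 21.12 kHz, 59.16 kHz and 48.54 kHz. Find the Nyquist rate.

118.32 kHz

Highest-frequency component: 59.16 kHz.
Nyquist rate = 2 × 59.16 kHz = 118.32 kHz.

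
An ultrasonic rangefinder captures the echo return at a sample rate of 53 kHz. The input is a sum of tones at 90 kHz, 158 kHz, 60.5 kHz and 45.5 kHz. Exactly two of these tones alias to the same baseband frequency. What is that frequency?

7.5 kHz

fs/2 = 26.5 kHz.
90 kHz mod fs = 37 kHz.
37 kHz > fs/2 = 26.5 kHz, folds to fs − 37 kHz = 16 kHz.
158 kHz mod fs = 52 kHz.
52 kHz > fs/2 = 26.5 kHz, folds to fs − 52 kHz = 1 kHz.
60.5 kHz mod fs = 7.5 kHz.
7.5 kHz ≤ fs/2 = 26.5 kHz, appears at 7.5 kHz.
45.5 kHz > fs/2 = 26.5 kHz, folds to fs − 45.5 kHz = 7.5 kHz.
45.5 kHz and 60.5 kHz both map to 7.5 kHz.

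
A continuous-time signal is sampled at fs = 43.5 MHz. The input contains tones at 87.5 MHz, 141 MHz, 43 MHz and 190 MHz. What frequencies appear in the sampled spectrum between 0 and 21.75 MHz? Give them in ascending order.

0.5 MHz, 10.5 MHz, 16 MHz

fs/2 = 21.75 MHz.
87.5 MHz mod fs = 0.5 MHz.
0.5 MHz ≤ fs/2 = 21.75 MHz, appears at 0.5 MHz.
141 MHz mod fs = 10.5 MHz.
10.5 MHz ≤ fs/2 = 21.75 MHz, appears at 10.5 MHz.
43 MHz > fs/2 = 21.75 MHz, folds to fs − 43 MHz = 0.5 MHz.
190 MHz mod fs = 16 MHz.
16 MHz ≤ fs/2 = 21.75 MHz, appears at 16 MHz.
Distinct values: {0.5 MHz, 10.5 MHz, 16 MHz}.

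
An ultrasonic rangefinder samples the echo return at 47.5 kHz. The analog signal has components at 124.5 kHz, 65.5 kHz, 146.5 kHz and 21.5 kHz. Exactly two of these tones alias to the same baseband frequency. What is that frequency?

18 kHz

fs/2 = 23.75 kHz.
124.5 kHz mod fs = 29.5 kHz.
29.5 kHz > fs/2 = 23.75 kHz, folds to fs − 29.5 kHz = 18 kHz.
65.5 kHz mod fs = 18 kHz.
18 kHz ≤ fs/2 = 23.75 kHz, appears at 18 kHz.
146.5 kHz mod fs = 4 kHz.
4 kHz ≤ fs/2 = 23.75 kHz, appears at 4 kHz.
21.5 kHz ≤ fs/2 = 23.75 kHz, passes unchanged.
65.5 kHz and 124.5 kHz both map to 18 kHz.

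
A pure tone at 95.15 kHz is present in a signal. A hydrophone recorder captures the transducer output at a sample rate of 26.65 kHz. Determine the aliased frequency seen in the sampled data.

95.15 kHz mod fs = 15.2 kHz.
15.2 kHz > fs/2 = 13.325 kHz, folds to fs − 15.2 kHz = 11.45 kHz.

11.45 kHz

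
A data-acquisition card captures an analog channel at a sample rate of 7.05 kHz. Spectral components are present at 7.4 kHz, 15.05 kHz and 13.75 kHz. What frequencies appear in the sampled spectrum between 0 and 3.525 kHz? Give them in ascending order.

0.35 kHz, 0.95 kHz

fs/2 = 3.525 kHz.
7.4 kHz mod fs = 0.35 kHz.
0.35 kHz ≤ fs/2 = 3.525 kHz, appears at 0.35 kHz.
15.05 kHz mod fs = 0.95 kHz.
0.95 kHz ≤ fs/2 = 3.525 kHz, appears at 0.95 kHz.
13.75 kHz mod fs = 6.7 kHz.
6.7 kHz > fs/2 = 3.525 kHz, folds to fs − 6.7 kHz = 0.35 kHz.
Distinct values: {0.35 kHz, 0.95 kHz}.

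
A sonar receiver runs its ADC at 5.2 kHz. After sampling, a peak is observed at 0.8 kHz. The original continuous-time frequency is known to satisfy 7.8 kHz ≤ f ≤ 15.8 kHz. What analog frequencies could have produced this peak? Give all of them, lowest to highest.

Frequencies that alias to 0.8 kHz are k·fs ± 0.8 kHz for integer k ≥ 0.
k=0: 0.8 kHz.
k=1: 4.4 kHz, 6 kHz.
k=2: 9.6 kHz, 11.2 kHz.
k=3: 14.8 kHz, 16.4 kHz.
k=4: 20 kHz, 21.6 kHz.
Within [7.8 kHz, 15.8 kHz]: 9.6 kHz, 11.2 kHz, 14.8 kHz.

9.6 kHz, 11.2 kHz, 14.8 kHz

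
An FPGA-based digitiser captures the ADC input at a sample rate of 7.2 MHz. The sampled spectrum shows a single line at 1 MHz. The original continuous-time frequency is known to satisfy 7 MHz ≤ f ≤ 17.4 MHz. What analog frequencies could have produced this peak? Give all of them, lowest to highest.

8.2 MHz, 13.4 MHz, 15.4 MHz

Frequencies that alias to 1 MHz are k·fs ± 1 MHz for integer k ≥ 0.
k=0: 1 MHz.
k=1: 6.2 MHz, 8.2 MHz.
k=2: 13.4 MHz, 15.4 MHz.
k=3: 20.6 MHz, 22.6 MHz.
Within [7 MHz, 17.4 MHz]: 8.2 MHz, 13.4 MHz, 15.4 MHz.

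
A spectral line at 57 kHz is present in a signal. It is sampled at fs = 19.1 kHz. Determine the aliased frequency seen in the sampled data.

0.3 kHz

57 kHz mod fs = 18.8 kHz.
18.8 kHz > fs/2 = 9.55 kHz, folds to fs − 18.8 kHz = 0.3 kHz.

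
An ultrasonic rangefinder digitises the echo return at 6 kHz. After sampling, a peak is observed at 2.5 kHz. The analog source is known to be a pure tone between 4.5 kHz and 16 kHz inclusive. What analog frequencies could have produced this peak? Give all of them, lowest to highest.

8.5 kHz, 9.5 kHz, 14.5 kHz, 15.5 kHz

Frequencies that alias to 2.5 kHz are k·fs ± 2.5 kHz for integer k ≥ 0.
k=0: 2.5 kHz.
k=1: 3.5 kHz, 8.5 kHz.
k=2: 9.5 kHz, 14.5 kHz.
k=3: 15.5 kHz, 20.5 kHz.
k=4: 21.5 kHz, 26.5 kHz.
Within [4.5 kHz, 16 kHz]: 8.5 kHz, 9.5 kHz, 14.5 kHz, 15.5 kHz.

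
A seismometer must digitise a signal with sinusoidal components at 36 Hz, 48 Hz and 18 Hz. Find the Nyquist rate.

96 Hz

Highest-frequency component: 48 Hz.
Nyquist rate = 2 × 48 Hz = 96 Hz.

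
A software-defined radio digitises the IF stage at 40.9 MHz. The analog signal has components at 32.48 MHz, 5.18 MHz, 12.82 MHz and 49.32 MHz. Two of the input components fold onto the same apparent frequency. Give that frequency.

8.42 MHz

fs/2 = 20.45 MHz.
32.48 MHz > fs/2 = 20.45 MHz, folds to fs − 32.48 MHz = 8.42 MHz.
5.18 MHz ≤ fs/2 = 20.45 MHz, passes unchanged.
12.82 MHz ≤ fs/2 = 20.45 MHz, passes unchanged.
49.32 MHz mod fs = 8.42 MHz.
8.42 MHz ≤ fs/2 = 20.45 MHz, appears at 8.42 MHz.
32.48 MHz and 49.32 MHz both map to 8.42 MHz.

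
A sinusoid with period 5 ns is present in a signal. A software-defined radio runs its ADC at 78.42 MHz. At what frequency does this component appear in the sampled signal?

35.26 MHz

T = 5 ns → f = 1/T = 200 MHz.
200 MHz mod fs = 43.16 MHz.
43.16 MHz > fs/2 = 39.21 MHz, folds to fs − 43.16 MHz = 35.26 MHz.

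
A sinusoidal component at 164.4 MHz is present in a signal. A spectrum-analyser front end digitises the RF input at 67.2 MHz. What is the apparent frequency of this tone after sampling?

30 MHz

164.4 MHz mod fs = 30 MHz.
30 MHz ≤ fs/2 = 33.6 MHz, appears at 30 MHz.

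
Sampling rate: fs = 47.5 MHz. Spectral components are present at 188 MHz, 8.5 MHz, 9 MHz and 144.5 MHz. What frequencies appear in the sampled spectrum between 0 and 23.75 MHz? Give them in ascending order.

fs/2 = 23.75 MHz.
188 MHz mod fs = 45.5 MHz.
45.5 MHz > fs/2 = 23.75 MHz, folds to fs − 45.5 MHz = 2 MHz.
8.5 MHz ≤ fs/2 = 23.75 MHz, passes unchanged.
9 MHz ≤ fs/2 = 23.75 MHz, passes unchanged.
144.5 MHz mod fs = 2 MHz.
2 MHz ≤ fs/2 = 23.75 MHz, appears at 2 MHz.
Distinct values: {2 MHz, 8.5 MHz, 9 MHz}.

2 MHz, 8.5 MHz, 9 MHz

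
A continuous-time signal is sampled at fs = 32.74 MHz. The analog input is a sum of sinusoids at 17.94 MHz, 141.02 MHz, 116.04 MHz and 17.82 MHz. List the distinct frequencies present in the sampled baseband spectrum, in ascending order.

fs/2 = 16.37 MHz.
17.94 MHz > fs/2 = 16.37 MHz, folds to fs − 17.94 MHz = 14.8 MHz.
141.02 MHz mod fs = 10.06 MHz.
10.06 MHz ≤ fs/2 = 16.37 MHz, appears at 10.06 MHz.
116.04 MHz mod fs = 17.82 MHz.
17.82 MHz > fs/2 = 16.37 MHz, folds to fs − 17.82 MHz = 14.92 MHz.
17.82 MHz > fs/2 = 16.37 MHz, folds to fs − 17.82 MHz = 14.92 MHz.
Distinct values: {10.06 MHz, 14.8 MHz, 14.92 MHz}.

10.06 MHz, 14.8 MHz, 14.92 MHz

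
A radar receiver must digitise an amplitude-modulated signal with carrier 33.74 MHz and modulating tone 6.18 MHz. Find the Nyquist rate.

79.84 MHz

AM sidebands sit at fc ± fm = 27.56 MHz and 39.92 MHz.
Highest-frequency component: 39.92 MHz.
Nyquist rate = 2 × 39.92 MHz = 79.84 MHz.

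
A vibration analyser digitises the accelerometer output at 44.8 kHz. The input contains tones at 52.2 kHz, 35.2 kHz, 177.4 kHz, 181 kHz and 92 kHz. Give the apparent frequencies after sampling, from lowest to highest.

1.8 kHz, 2.4 kHz, 7.4 kHz, 9.6 kHz

fs/2 = 22.4 kHz.
52.2 kHz mod fs = 7.4 kHz.
7.4 kHz ≤ fs/2 = 22.4 kHz, appears at 7.4 kHz.
35.2 kHz > fs/2 = 22.4 kHz, folds to fs − 35.2 kHz = 9.6 kHz.
177.4 kHz mod fs = 43 kHz.
43 kHz > fs/2 = 22.4 kHz, folds to fs − 43 kHz = 1.8 kHz.
181 kHz mod fs = 1.8 kHz.
1.8 kHz ≤ fs/2 = 22.4 kHz, appears at 1.8 kHz.
92 kHz mod fs = 2.4 kHz.
2.4 kHz ≤ fs/2 = 22.4 kHz, appears at 2.4 kHz.
Distinct values: {1.8 kHz, 2.4 kHz, 7.4 kHz, 9.6 kHz}.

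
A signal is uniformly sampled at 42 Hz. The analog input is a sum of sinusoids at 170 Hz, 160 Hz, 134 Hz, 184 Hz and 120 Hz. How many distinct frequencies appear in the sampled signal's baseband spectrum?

4

fs/2 = 21 Hz.
170 Hz mod fs = 2 Hz.
2 Hz ≤ fs/2 = 21 Hz, appears at 2 Hz.
160 Hz mod fs = 34 Hz.
34 Hz > fs/2 = 21 Hz, folds to fs − 34 Hz = 8 Hz.
134 Hz mod fs = 8 Hz.
8 Hz ≤ fs/2 = 21 Hz, appears at 8 Hz.
184 Hz mod fs = 16 Hz.
16 Hz ≤ fs/2 = 21 Hz, appears at 16 Hz.
120 Hz mod fs = 36 Hz.
36 Hz > fs/2 = 21 Hz, folds to fs − 36 Hz = 6 Hz.
Distinct values: {2 Hz, 6 Hz, 8 Hz, 16 Hz} → 4.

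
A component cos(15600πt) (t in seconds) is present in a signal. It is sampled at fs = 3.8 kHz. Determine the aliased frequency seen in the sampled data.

ω = 15600π rad/s → f = ω/(2π) = 7800 Hz = 7.8 kHz.
7.8 kHz mod fs = 0.2 kHz.
0.2 kHz ≤ fs/2 = 1.9 kHz, appears at 0.2 kHz.

0.2 kHz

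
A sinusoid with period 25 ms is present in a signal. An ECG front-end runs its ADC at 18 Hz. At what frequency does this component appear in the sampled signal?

4 Hz

T = 25 ms → f = 1/T = 40 Hz.
40 Hz mod fs = 4 Hz.
4 Hz ≤ fs/2 = 9 Hz, appears at 4 Hz.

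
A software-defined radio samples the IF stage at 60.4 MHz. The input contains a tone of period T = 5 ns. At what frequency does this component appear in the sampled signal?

18.8 MHz

T = 5 ns → f = 1/T = 200 MHz.
200 MHz mod fs = 18.8 MHz.
18.8 MHz ≤ fs/2 = 30.2 MHz, appears at 18.8 MHz.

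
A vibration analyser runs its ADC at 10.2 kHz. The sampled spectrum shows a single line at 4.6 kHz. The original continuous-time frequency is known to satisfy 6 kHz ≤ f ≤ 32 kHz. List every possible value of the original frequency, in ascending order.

Frequencies that alias to 4.6 kHz are k·fs ± 4.6 kHz for integer k ≥ 0.
k=0: 4.6 kHz.
k=1: 5.6 kHz, 14.8 kHz.
k=2: 15.8 kHz, 25 kHz.
k=3: 26 kHz, 35.2 kHz.
k=4: 36.2 kHz, 45.4 kHz.
Within [6 kHz, 32 kHz]: 14.8 kHz, 15.8 kHz, 25 kHz, 26 kHz.

14.8 kHz, 15.8 kHz, 25 kHz, 26 kHz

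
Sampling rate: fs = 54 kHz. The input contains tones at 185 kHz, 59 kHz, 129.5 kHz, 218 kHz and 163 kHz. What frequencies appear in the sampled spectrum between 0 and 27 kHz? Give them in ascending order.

fs/2 = 27 kHz.
185 kHz mod fs = 23 kHz.
23 kHz ≤ fs/2 = 27 kHz, appears at 23 kHz.
59 kHz mod fs = 5 kHz.
5 kHz ≤ fs/2 = 27 kHz, appears at 5 kHz.
129.5 kHz mod fs = 21.5 kHz.
21.5 kHz ≤ fs/2 = 27 kHz, appears at 21.5 kHz.
218 kHz mod fs = 2 kHz.
2 kHz ≤ fs/2 = 27 kHz, appears at 2 kHz.
163 kHz mod fs = 1 kHz.
1 kHz ≤ fs/2 = 27 kHz, appears at 1 kHz.
Distinct values: {1 kHz, 2 kHz, 5 kHz, 21.5 kHz, 23 kHz}.

1 kHz, 2 kHz, 5 kHz, 21.5 kHz, 23 kHz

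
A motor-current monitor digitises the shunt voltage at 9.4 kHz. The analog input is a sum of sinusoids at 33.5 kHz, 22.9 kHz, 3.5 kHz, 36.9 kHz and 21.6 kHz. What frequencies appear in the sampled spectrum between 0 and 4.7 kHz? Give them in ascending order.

0.7 kHz, 2.8 kHz, 3.5 kHz, 4.1 kHz

fs/2 = 4.7 kHz.
33.5 kHz mod fs = 5.3 kHz.
5.3 kHz > fs/2 = 4.7 kHz, folds to fs − 5.3 kHz = 4.1 kHz.
22.9 kHz mod fs = 4.1 kHz.
4.1 kHz ≤ fs/2 = 4.7 kHz, appears at 4.1 kHz.
3.5 kHz ≤ fs/2 = 4.7 kHz, passes unchanged.
36.9 kHz mod fs = 8.7 kHz.
8.7 kHz > fs/2 = 4.7 kHz, folds to fs − 8.7 kHz = 0.7 kHz.
21.6 kHz mod fs = 2.8 kHz.
2.8 kHz ≤ fs/2 = 4.7 kHz, appears at 2.8 kHz.
Distinct values: {0.7 kHz, 2.8 kHz, 3.5 kHz, 4.1 kHz}.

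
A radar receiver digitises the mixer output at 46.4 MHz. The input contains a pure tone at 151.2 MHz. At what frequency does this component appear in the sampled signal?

12 MHz

151.2 MHz mod fs = 12 MHz.
12 MHz ≤ fs/2 = 23.2 MHz, appears at 12 MHz.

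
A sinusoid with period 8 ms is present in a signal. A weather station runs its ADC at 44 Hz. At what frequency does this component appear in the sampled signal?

T = 8 ms → f = 1/T = 125 Hz.
125 Hz mod fs = 37 Hz.
37 Hz > fs/2 = 22 Hz, folds to fs − 37 Hz = 7 Hz.

7 Hz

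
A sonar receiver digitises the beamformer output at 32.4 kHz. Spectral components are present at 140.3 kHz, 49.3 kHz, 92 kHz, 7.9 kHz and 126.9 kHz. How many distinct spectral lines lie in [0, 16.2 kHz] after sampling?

5

fs/2 = 16.2 kHz.
140.3 kHz mod fs = 10.7 kHz.
10.7 kHz ≤ fs/2 = 16.2 kHz, appears at 10.7 kHz.
49.3 kHz mod fs = 16.9 kHz.
16.9 kHz > fs/2 = 16.2 kHz, folds to fs − 16.9 kHz = 15.5 kHz.
92 kHz mod fs = 27.2 kHz.
27.2 kHz > fs/2 = 16.2 kHz, folds to fs − 27.2 kHz = 5.2 kHz.
7.9 kHz ≤ fs/2 = 16.2 kHz, passes unchanged.
126.9 kHz mod fs = 29.7 kHz.
29.7 kHz > fs/2 = 16.2 kHz, folds to fs − 29.7 kHz = 2.7 kHz.
Distinct values: {2.7 kHz, 5.2 kHz, 7.9 kHz, 10.7 kHz, 15.5 kHz} → 5.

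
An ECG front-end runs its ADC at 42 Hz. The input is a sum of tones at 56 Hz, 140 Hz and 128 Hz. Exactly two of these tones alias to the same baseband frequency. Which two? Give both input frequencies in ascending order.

fs/2 = 21 Hz.
56 Hz mod fs = 14 Hz.
14 Hz ≤ fs/2 = 21 Hz, appears at 14 Hz.
140 Hz mod fs = 14 Hz.
14 Hz ≤ fs/2 = 21 Hz, appears at 14 Hz.
128 Hz mod fs = 2 Hz.
2 Hz ≤ fs/2 = 21 Hz, appears at 2 Hz.
56 Hz and 140 Hz both map to 14 Hz.

56 Hz, 140 Hz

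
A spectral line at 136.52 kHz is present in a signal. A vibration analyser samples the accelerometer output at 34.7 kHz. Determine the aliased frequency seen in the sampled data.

136.52 kHz mod fs = 32.42 kHz.
32.42 kHz > fs/2 = 17.35 kHz, folds to fs − 32.42 kHz = 2.28 kHz.

2.28 kHz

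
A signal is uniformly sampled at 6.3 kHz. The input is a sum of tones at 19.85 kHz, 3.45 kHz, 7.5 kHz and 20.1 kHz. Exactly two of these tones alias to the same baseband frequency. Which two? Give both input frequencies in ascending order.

7.5 kHz, 20.1 kHz

fs/2 = 3.15 kHz.
19.85 kHz mod fs = 0.95 kHz.
0.95 kHz ≤ fs/2 = 3.15 kHz, appears at 0.95 kHz.
3.45 kHz > fs/2 = 3.15 kHz, folds to fs − 3.45 kHz = 2.85 kHz.
7.5 kHz mod fs = 1.2 kHz.
1.2 kHz ≤ fs/2 = 3.15 kHz, appears at 1.2 kHz.
20.1 kHz mod fs = 1.2 kHz.
1.2 kHz ≤ fs/2 = 3.15 kHz, appears at 1.2 kHz.
7.5 kHz and 20.1 kHz both map to 1.2 kHz.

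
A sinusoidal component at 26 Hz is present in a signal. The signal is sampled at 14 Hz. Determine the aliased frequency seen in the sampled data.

2 Hz

26 Hz mod fs = 12 Hz.
12 Hz > fs/2 = 7 Hz, folds to fs − 12 Hz = 2 Hz.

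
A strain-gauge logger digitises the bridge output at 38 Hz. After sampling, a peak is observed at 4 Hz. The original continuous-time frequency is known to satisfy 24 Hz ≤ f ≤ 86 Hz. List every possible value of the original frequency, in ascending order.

Frequencies that alias to 4 Hz are k·fs ± 4 Hz for integer k ≥ 0.
k=0: 4 Hz.
k=1: 34 Hz, 42 Hz.
k=2: 72 Hz, 80 Hz.
k=3: 110 Hz, 118 Hz.
Within [24 Hz, 86 Hz]: 34 Hz, 42 Hz, 72 Hz, 80 Hz.

34 Hz, 42 Hz, 72 Hz, 80 Hz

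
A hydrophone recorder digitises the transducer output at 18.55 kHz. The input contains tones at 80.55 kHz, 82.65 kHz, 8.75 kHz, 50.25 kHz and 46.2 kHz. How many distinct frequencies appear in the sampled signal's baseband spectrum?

5

fs/2 = 9.275 kHz.
80.55 kHz mod fs = 6.35 kHz.
6.35 kHz ≤ fs/2 = 9.275 kHz, appears at 6.35 kHz.
82.65 kHz mod fs = 8.45 kHz.
8.45 kHz ≤ fs/2 = 9.275 kHz, appears at 8.45 kHz.
8.75 kHz ≤ fs/2 = 9.275 kHz, passes unchanged.
50.25 kHz mod fs = 13.15 kHz.
13.15 kHz > fs/2 = 9.275 kHz, folds to fs − 13.15 kHz = 5.4 kHz.
46.2 kHz mod fs = 9.1 kHz.
9.1 kHz ≤ fs/2 = 9.275 kHz, appears at 9.1 kHz.
Distinct values: {5.4 kHz, 6.35 kHz, 8.45 kHz, 8.75 kHz, 9.1 kHz} → 5.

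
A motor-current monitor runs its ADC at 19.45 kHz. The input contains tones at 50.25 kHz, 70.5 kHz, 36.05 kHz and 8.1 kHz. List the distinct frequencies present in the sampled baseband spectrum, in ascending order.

2.85 kHz, 7.3 kHz, 8.1 kHz

fs/2 = 9.725 kHz.
50.25 kHz mod fs = 11.35 kHz.
11.35 kHz > fs/2 = 9.725 kHz, folds to fs − 11.35 kHz = 8.1 kHz.
70.5 kHz mod fs = 12.15 kHz.
12.15 kHz > fs/2 = 9.725 kHz, folds to fs − 12.15 kHz = 7.3 kHz.
36.05 kHz mod fs = 16.6 kHz.
16.6 kHz > fs/2 = 9.725 kHz, folds to fs − 16.6 kHz = 2.85 kHz.
8.1 kHz ≤ fs/2 = 9.725 kHz, passes unchanged.
Distinct values: {2.85 kHz, 7.3 kHz, 8.1 kHz}.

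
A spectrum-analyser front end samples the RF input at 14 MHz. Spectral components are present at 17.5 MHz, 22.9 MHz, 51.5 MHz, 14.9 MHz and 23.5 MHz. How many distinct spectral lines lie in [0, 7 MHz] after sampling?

4

fs/2 = 7 MHz.
17.5 MHz mod fs = 3.5 MHz.
3.5 MHz ≤ fs/2 = 7 MHz, appears at 3.5 MHz.
22.9 MHz mod fs = 8.9 MHz.
8.9 MHz > fs/2 = 7 MHz, folds to fs − 8.9 MHz = 5.1 MHz.
51.5 MHz mod fs = 9.5 MHz.
9.5 MHz > fs/2 = 7 MHz, folds to fs − 9.5 MHz = 4.5 MHz.
14.9 MHz mod fs = 0.9 MHz.
0.9 MHz ≤ fs/2 = 7 MHz, appears at 0.9 MHz.
23.5 MHz mod fs = 9.5 MHz.
9.5 MHz > fs/2 = 7 MHz, folds to fs − 9.5 MHz = 4.5 MHz.
Distinct values: {0.9 MHz, 3.5 MHz, 4.5 MHz, 5.1 MHz} → 4.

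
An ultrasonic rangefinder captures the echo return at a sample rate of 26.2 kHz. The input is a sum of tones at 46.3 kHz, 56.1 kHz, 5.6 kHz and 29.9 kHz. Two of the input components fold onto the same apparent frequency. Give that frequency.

3.7 kHz

fs/2 = 13.1 kHz.
46.3 kHz mod fs = 20.1 kHz.
20.1 kHz > fs/2 = 13.1 kHz, folds to fs − 20.1 kHz = 6.1 kHz.
56.1 kHz mod fs = 3.7 kHz.
3.7 kHz ≤ fs/2 = 13.1 kHz, appears at 3.7 kHz.
5.6 kHz ≤ fs/2 = 13.1 kHz, passes unchanged.
29.9 kHz mod fs = 3.7 kHz.
3.7 kHz ≤ fs/2 = 13.1 kHz, appears at 3.7 kHz.
29.9 kHz and 56.1 kHz both map to 3.7 kHz.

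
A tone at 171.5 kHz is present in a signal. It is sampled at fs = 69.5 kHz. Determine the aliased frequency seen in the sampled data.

32.5 kHz

171.5 kHz mod fs = 32.5 kHz.
32.5 kHz ≤ fs/2 = 34.75 kHz, appears at 32.5 kHz.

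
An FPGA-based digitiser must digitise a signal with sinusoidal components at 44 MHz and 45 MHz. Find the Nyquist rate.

Highest-frequency component: 45 MHz.
Nyquist rate = 2 × 45 MHz = 90 MHz.

90 MHz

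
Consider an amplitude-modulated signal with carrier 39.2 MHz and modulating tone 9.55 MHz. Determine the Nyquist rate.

AM sidebands sit at fc ± fm = 29.65 MHz and 48.75 MHz.
Highest-frequency component: 48.75 MHz.
Nyquist rate = 2 × 48.75 MHz = 97.5 MHz.

97.5 MHz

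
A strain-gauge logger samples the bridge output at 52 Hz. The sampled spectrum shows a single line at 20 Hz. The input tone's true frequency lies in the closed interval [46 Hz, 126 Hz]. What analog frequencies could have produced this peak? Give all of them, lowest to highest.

Frequencies that alias to 20 Hz are k·fs ± 20 Hz for integer k ≥ 0.
k=0: 20 Hz.
k=1: 32 Hz, 72 Hz.
k=2: 84 Hz, 124 Hz.
k=3: 136 Hz, 176 Hz.
Within [46 Hz, 126 Hz]: 72 Hz, 84 Hz, 124 Hz.

72 Hz, 84 Hz, 124 Hz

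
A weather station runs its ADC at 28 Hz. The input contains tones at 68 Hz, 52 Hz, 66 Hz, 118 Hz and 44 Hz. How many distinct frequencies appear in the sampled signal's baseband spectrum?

fs/2 = 14 Hz.
68 Hz mod fs = 12 Hz.
12 Hz ≤ fs/2 = 14 Hz, appears at 12 Hz.
52 Hz mod fs = 24 Hz.
24 Hz > fs/2 = 14 Hz, folds to fs − 24 Hz = 4 Hz.
66 Hz mod fs = 10 Hz.
10 Hz ≤ fs/2 = 14 Hz, appears at 10 Hz.
118 Hz mod fs = 6 Hz.
6 Hz ≤ fs/2 = 14 Hz, appears at 6 Hz.
44 Hz mod fs = 16 Hz.
16 Hz > fs/2 = 14 Hz, folds to fs − 16 Hz = 12 Hz.
Distinct values: {4 Hz, 6 Hz, 10 Hz, 12 Hz} → 4.

4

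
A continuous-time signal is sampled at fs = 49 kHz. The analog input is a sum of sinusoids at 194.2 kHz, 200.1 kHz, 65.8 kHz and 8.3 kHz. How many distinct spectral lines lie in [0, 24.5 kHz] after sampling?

4

fs/2 = 24.5 kHz.
194.2 kHz mod fs = 47.2 kHz.
47.2 kHz > fs/2 = 24.5 kHz, folds to fs − 47.2 kHz = 1.8 kHz.
200.1 kHz mod fs = 4.1 kHz.
4.1 kHz ≤ fs/2 = 24.5 kHz, appears at 4.1 kHz.
65.8 kHz mod fs = 16.8 kHz.
16.8 kHz ≤ fs/2 = 24.5 kHz, appears at 16.8 kHz.
8.3 kHz ≤ fs/2 = 24.5 kHz, passes unchanged.
Distinct values: {1.8 kHz, 4.1 kHz, 8.3 kHz, 16.8 kHz} → 4.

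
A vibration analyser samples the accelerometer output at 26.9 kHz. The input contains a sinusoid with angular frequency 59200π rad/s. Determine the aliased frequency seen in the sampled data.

2.7 kHz

ω = 59200π rad/s → f = ω/(2π) = 29600 Hz = 29.6 kHz.
29.6 kHz mod fs = 2.7 kHz.
2.7 kHz ≤ fs/2 = 13.45 kHz, appears at 2.7 kHz.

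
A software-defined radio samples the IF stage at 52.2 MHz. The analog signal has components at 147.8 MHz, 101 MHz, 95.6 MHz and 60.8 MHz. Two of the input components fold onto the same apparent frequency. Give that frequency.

fs/2 = 26.1 MHz.
147.8 MHz mod fs = 43.4 MHz.
43.4 MHz > fs/2 = 26.1 MHz, folds to fs − 43.4 MHz = 8.8 MHz.
101 MHz mod fs = 48.8 MHz.
48.8 MHz > fs/2 = 26.1 MHz, folds to fs − 48.8 MHz = 3.4 MHz.
95.6 MHz mod fs = 43.4 MHz.
43.4 MHz > fs/2 = 26.1 MHz, folds to fs − 43.4 MHz = 8.8 MHz.
60.8 MHz mod fs = 8.6 MHz.
8.6 MHz ≤ fs/2 = 26.1 MHz, appears at 8.6 MHz.
95.6 MHz and 147.8 MHz both map to 8.8 MHz.

8.8 MHz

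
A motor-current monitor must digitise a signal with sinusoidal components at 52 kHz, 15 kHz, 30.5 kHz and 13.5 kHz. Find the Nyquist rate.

Highest-frequency component: 52 kHz.
Nyquist rate = 2 × 52 kHz = 104 kHz.

104 kHz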